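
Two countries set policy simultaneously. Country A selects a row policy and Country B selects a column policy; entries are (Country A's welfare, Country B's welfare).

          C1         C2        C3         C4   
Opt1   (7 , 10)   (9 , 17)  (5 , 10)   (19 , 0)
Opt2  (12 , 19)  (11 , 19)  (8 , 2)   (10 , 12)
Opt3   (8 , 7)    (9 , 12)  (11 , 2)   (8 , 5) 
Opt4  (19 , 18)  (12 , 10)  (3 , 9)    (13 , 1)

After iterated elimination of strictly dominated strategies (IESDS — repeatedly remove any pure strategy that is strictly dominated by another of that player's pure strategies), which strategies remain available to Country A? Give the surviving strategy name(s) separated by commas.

Opt4

For Country B, C2 strictly dominates C3 on the remaining rows (Opt1: 17>10, Opt2: 19>2, Opt3: 12>2, Opt4: 10>9); eliminate C3.
Row Opt2 is eliminated: Opt4 beats it against every remaining column (C1: 19>12, C2: 12>11, C4: 13>10).
Country A's strategy Opt3 is strictly dominated by Opt4 (C1: 19>8, C2: 12>9, C4: 13>8) and is removed.
Column C4 is eliminated: C1 beats it against every remaining row (Opt1: 10>0, Opt4: 18>1).
Country A's strategy Opt1 is strictly dominated by Opt4 (C1: 19>7, C2: 12>9) and is removed.
For Country B, C1 strictly dominates C2 on the remaining rows (Opt4: 18>10); eliminate C2.
Among the remaining strategies, none is strictly dominated by another pure strategy of the same player, so the elimination stops.
Surviving strategies — Country A: {Opt4}; Country B: {C1}.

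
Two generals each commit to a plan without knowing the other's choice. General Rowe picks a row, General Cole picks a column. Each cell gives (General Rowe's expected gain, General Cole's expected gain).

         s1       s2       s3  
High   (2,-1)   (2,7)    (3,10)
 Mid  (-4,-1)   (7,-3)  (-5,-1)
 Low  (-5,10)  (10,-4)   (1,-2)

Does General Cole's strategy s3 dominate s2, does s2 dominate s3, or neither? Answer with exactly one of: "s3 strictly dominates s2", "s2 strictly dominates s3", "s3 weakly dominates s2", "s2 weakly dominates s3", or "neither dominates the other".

s3 strictly dominates s2

Compare s3 to s2 across every action of General Rowe: High: 10>7, Mid: -1>-3, Low: -2>-4.
Every comparison favours s3, so s3 strictly dominates s2.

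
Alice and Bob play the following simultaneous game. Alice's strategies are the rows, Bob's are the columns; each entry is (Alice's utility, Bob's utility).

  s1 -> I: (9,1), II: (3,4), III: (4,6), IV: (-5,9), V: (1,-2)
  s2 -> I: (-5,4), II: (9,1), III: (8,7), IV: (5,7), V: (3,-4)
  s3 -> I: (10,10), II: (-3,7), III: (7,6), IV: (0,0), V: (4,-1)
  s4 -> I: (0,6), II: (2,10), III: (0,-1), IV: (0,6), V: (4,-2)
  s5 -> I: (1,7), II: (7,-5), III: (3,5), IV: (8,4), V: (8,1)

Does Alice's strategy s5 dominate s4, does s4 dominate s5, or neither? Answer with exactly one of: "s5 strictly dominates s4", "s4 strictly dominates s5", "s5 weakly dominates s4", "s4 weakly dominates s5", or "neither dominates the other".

Compare s5 to s4 across every action of Bob: I: 1>0, II: 7>2, III: 3>0, IV: 8>0, V: 8>4.
Every comparison favours s5, so s5 strictly dominates s4.

s5 strictly dominates s4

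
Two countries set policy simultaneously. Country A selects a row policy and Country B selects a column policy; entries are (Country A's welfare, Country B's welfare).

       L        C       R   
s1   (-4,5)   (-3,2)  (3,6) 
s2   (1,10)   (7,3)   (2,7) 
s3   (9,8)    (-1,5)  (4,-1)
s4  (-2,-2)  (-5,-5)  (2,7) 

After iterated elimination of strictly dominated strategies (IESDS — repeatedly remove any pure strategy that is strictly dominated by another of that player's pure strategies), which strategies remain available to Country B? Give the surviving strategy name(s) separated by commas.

For Country A, s3 strictly dominates s1 on the remaining columns (L: 9>-4, C: -1>-3, R: 4>3); eliminate s1.
Country A's strategy s4 is strictly dominated by s3 (L: 9>-2, C: -1>-5, R: 4>2) and is removed.
For Country B, L strictly dominates C on the remaining rows (s2: 10>3, s3: 8>5); eliminate C.
Country A's strategy s2 is strictly dominated by s3 (L: 9>1, R: 4>2) and is removed.
Column R is eliminated: L beats it against every remaining row (s3: 8>-1).
Among the remaining strategies, none is strictly dominated by another pure strategy of the same player, so the elimination stops.
Surviving strategies — Country A: {s3}; Country B: {L}.

L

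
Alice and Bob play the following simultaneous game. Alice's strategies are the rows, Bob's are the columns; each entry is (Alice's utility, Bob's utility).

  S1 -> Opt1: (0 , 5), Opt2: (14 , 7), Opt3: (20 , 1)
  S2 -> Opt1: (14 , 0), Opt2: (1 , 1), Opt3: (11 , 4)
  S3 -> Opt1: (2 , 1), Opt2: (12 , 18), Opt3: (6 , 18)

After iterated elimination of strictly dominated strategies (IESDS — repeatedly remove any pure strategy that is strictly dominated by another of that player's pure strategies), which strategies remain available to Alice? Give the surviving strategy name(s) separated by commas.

For Bob, Opt2 strictly dominates Opt1 on the remaining rows (S1: 7>5, S2: 1>0, S3: 18>1); eliminate Opt1.
Row S2 is eliminated: S1 beats it against every remaining column (Opt2: 14>1, Opt3: 20>11).
For Alice, S1 strictly dominates S3 on the remaining columns (Opt2: 14>12, Opt3: 20>6); eliminate S3.
Bob's strategy Opt3 is strictly dominated by Opt2 (S1: 7>1) and is removed.
Among the remaining strategies, none is strictly dominated by another pure strategy of the same player, so the elimination stops.
Surviving strategies — Alice: {S1}; Bob: {Opt2}.

S1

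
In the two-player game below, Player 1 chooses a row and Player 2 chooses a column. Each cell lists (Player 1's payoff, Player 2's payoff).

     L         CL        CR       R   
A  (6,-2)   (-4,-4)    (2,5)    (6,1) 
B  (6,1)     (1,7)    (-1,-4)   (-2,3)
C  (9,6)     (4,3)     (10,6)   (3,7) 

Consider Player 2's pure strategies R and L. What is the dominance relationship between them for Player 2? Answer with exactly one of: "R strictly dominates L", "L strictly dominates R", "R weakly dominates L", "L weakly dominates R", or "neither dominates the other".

Compare R to L across each opponent action: A: 1>-2, B: 3>1, C: 7>6.
Every comparison favours R, so R strictly dominates L.

R strictly dominates L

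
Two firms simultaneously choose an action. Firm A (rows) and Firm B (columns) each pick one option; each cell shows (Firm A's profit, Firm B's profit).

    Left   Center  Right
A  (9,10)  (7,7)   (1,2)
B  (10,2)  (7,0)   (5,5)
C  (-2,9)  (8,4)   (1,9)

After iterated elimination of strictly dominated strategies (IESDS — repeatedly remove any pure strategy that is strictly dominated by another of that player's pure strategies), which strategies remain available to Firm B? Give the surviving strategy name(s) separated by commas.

Firm B's strategy Center is strictly dominated by Left (A: 10>7, B: 2>0, C: 9>4) and is removed.
For Firm A, B strictly dominates A on the remaining columns (Left: 10>9, Right: 5>1); eliminate A.
Row C is eliminated: B beats it against every remaining column (Left: 10>-2, Right: 5>1).
Firm B's strategy Left is strictly dominated by Right (B: 5>2) and is removed.
Among the remaining strategies, none is strictly dominated by another pure strategy of the same player, so the elimination stops.
Surviving strategies — Firm A: {B}; Firm B: {Right}.

Right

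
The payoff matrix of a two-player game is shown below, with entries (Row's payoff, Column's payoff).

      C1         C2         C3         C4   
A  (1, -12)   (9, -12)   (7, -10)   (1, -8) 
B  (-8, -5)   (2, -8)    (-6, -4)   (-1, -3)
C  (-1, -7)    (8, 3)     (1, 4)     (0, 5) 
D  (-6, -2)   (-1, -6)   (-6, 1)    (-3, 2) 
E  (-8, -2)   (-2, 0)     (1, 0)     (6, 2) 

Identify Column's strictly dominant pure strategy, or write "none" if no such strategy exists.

C4

C4 vs C1: A: -8>-12, B: -3>-5, C: 5>-7, D: 2>-2, E: 2>-2.
C4 vs C2: A: -8>-12, B: -3>-8, C: 5>3, D: 2>-6, E: 2>0.
C4 vs C3: A: -8>-10, B: -3>-4, C: 5>4, D: 2>1, E: 2>0.
C4 strictly beats every other strategy against every opponent action, so it is strictly dominant.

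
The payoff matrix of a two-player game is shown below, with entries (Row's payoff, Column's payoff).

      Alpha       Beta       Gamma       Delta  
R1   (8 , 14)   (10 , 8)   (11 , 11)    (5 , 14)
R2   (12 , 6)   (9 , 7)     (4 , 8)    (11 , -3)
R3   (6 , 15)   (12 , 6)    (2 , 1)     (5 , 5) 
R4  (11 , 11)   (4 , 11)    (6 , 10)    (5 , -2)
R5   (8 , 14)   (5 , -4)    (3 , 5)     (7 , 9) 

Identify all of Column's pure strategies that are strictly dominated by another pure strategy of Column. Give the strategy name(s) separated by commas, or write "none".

Alpha is not dominated — it holds its own against Beta at R1 (14>8); Gamma at R1 (14>11); Delta at R1 (14=14).
Beta: no other strategy beats it everywhere (Alpha at R2 (7>6); Gamma at R3 (6>1); Delta at R2 (7>-3)).
Gamma is not dominated — it holds its own against Alpha at R2 (8>6); Beta at R1 (11>8); Delta at R2 (8>-3).
Delta: no other strategy beats it everywhere (Alpha at R1 (14=14); Beta at R1 (14>8); Gamma at R1 (14>11)).

none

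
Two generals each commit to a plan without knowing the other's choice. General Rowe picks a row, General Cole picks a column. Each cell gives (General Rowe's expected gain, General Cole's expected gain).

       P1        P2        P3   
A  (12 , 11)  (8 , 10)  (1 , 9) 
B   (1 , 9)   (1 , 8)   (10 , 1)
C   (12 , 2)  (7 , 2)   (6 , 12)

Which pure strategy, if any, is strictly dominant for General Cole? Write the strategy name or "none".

none

P1 fails to dominate P2 at C (2=2).
P2 fails to dominate P1 at A (10<11).
P3 fails to dominate P1 at A (9<11).
No single strategy dominates all the others.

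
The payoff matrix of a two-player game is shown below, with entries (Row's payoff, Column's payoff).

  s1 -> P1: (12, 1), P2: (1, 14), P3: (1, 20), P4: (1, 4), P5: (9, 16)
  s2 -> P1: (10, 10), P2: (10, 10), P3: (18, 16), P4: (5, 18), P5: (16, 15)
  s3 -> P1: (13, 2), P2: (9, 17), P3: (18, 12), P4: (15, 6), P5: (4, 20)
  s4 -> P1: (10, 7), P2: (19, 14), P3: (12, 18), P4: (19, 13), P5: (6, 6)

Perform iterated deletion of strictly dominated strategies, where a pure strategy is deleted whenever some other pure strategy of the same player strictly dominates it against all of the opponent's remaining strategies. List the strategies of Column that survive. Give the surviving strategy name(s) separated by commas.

P2, P3, P4, P5

For Column, P3 strictly dominates P1 on the remaining rows (s1: 20>1, s2: 16>10, s3: 12>2, s4: 18>7); eliminate P1.
For Row, s2 strictly dominates s1 on the remaining columns (P2: 10>1, P3: 18>1, P4: 5>1, P5: 16>9); eliminate s1.
Among the remaining strategies, none is strictly dominated by another pure strategy of the same player, so the elimination stops.
Surviving strategies — Row: {s2, s3, s4}; Column: {P2, P3, P4, P5}.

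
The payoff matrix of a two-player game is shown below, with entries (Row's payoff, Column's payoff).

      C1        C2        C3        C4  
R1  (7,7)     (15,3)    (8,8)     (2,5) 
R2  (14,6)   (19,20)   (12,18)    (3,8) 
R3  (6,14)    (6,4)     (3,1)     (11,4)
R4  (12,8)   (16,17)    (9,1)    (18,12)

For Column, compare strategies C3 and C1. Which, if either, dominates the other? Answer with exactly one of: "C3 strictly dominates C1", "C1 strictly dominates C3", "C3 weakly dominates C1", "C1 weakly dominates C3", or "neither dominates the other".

neither dominates the other

Compare C3 to C1 across each choice by Row: R1: 8>7, R2: 18>6, R3: 1<14, R4: 1<8.
C3 does better at R1, R2 but worse at R3, R4; neither strategy dominates the other.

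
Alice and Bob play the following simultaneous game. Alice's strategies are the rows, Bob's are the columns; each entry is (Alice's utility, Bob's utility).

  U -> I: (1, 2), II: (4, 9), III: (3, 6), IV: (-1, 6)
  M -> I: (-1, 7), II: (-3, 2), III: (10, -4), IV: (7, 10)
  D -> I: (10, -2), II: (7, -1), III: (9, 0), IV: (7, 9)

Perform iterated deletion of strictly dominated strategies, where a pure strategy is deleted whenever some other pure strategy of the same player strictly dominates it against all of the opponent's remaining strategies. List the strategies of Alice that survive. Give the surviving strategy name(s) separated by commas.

For Alice, D strictly dominates U on the remaining columns (I: 10>1, II: 7>4, III: 9>3, IV: 7>-1); eliminate U.
Column I is eliminated: IV beats it against every remaining row (M: 10>7, D: 9>-2).
Column II is eliminated: IV beats it against every remaining row (M: 10>2, D: 9>-1).
Bob's strategy III is strictly dominated by IV (M: 10>-4, D: 9>0) and is removed.
Among the remaining strategies, none is strictly dominated by another pure strategy of the same player, so the elimination stops.
Surviving strategies — Alice: {M, D}; Bob: {IV}.

M, D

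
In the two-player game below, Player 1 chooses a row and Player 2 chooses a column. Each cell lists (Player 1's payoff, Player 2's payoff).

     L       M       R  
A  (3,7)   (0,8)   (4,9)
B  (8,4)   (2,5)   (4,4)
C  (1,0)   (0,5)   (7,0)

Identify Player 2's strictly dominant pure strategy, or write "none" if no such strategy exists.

L fails to dominate M at A (7<8).
M fails to dominate R at A (8<9).
R fails to dominate L at B (4=4).
No single strategy dominates all the others.

none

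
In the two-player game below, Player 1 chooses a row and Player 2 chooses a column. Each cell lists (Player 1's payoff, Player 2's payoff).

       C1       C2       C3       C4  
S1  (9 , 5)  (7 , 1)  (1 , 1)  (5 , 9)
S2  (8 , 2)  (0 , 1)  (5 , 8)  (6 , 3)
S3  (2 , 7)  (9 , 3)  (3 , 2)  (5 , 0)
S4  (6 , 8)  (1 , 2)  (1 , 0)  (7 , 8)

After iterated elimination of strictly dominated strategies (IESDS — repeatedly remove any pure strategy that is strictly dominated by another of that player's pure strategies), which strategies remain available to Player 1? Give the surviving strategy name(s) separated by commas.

Column C2 is eliminated: C1 beats it against every remaining row (S1: 5>1, S2: 2>1, S3: 7>3, S4: 8>2).
Row S3 is eliminated: S2 beats it against every remaining column (C1: 8>2, C3: 5>3, C4: 6>5).
Among the remaining strategies, none is strictly dominated by another pure strategy of the same player, so the elimination stops.
Surviving strategies — Player 1: {S1, S2, S4}; Player 2: {C1, C3, C4}.

S1, S2, S4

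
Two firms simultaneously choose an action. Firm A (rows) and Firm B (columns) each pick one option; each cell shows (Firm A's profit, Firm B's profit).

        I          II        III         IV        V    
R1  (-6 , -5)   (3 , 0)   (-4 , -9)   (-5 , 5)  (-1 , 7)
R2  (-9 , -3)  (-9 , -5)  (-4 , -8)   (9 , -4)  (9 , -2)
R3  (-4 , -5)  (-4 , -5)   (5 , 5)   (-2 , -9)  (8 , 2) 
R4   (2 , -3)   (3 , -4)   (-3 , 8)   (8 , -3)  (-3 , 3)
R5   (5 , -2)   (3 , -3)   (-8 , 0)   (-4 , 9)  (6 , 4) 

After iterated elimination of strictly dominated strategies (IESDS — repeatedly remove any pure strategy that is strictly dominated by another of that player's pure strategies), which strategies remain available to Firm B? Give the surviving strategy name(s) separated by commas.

Column I is eliminated: V beats it against every remaining row (R1: 7>-5, R2: -2>-3, R3: 2>-5, R4: 3>-3, R5: 4>-2).
Firm B's strategy II is strictly dominated by V (R1: 7>0, R2: -2>-5, R3: 2>-5, R4: 3>-4, R5: 4>-3) and is removed.
For Firm A, R3 strictly dominates R1 on the remaining columns (III: 5>-4, IV: -2>-5, V: 8>-1); eliminate R1.
Row R5 is eliminated: R2 beats it against every remaining column (III: -4>-8, IV: 9>-4, V: 9>6).
Column IV is eliminated: V beats it against every remaining row (R2: -2>-4, R3: 2>-9, R4: 3>-3).
For Firm A, R3 strictly dominates R4 on the remaining columns (III: 5>-3, V: 8>-3); eliminate R4.
Among the remaining strategies, none is strictly dominated by another pure strategy of the same player, so the elimination stops.
Surviving strategies — Firm A: {R2, R3}; Firm B: {III, V}.

III, V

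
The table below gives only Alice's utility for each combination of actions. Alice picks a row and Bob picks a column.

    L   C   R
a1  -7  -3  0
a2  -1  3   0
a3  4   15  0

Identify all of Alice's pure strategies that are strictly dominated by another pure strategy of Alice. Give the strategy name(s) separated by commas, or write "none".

Nothing dominates a1: a2 at R (0=0); a3 at R (0=0).
a2 is not dominated — it holds its own against a1 at L (-1>-7); a3 at R (0=0).
a3: no other strategy beats it everywhere (a1 at L (4>-7); a2 at L (4>-1)).

none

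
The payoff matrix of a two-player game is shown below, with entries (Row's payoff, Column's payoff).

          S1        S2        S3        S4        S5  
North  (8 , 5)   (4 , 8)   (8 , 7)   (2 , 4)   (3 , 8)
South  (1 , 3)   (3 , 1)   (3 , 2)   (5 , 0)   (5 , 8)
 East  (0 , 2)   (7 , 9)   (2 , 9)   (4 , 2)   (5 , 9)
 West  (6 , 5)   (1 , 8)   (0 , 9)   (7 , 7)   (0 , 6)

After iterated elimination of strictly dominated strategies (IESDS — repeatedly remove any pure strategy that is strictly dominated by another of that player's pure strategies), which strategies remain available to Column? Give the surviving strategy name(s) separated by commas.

S2, S3, S5

For Column, S5 strictly dominates S1 on the remaining rows (North: 8>5, South: 8>3, East: 9>2, West: 6>5); eliminate S1.
Column's strategy S4 is strictly dominated by S2 (North: 8>4, South: 1>0, East: 9>2, West: 8>7) and is removed.
Row's strategy West is strictly dominated by North (S2: 4>1, S3: 8>0, S5: 3>0) and is removed.
Among the remaining strategies, none is strictly dominated by another pure strategy of the same player, so the elimination stops.
Surviving strategies — Row: {North, South, East}; Column: {S2, S3, S5}.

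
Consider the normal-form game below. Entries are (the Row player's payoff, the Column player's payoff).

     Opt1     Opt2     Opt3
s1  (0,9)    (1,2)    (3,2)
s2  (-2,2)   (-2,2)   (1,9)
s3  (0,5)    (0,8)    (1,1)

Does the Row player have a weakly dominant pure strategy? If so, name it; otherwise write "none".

s1 vs s2: Opt1: 0>-2, Opt2: 1>-2, Opt3: 3>1.
s1 vs s3: Opt1: 0=0, Opt2: 1>0, Opt3: 3>1.
s1 is at least as good as every other strategy against every opponent action, so it is weakly dominant.

s1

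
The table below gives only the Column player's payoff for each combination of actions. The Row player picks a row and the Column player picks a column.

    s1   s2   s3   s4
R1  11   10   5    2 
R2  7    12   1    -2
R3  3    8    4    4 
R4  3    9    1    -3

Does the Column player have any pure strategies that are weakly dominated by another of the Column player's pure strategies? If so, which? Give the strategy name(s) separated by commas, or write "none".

s1 is not dominated — it holds its own against s2 at R1 (11>10); s3 at R1 (11>5); s4 at R1 (11>2).
s2 is not dominated — it holds its own against s1 at R2 (12>7); s3 at R1 (10>5); s4 at R1 (10>2).
s3: dominated, since s2 does at least as well everywhere (R1: 10>5, R2: 12>1, R3: 8>4, R4: 9>1).
s2 weakly dominates s4 — R1: 10>2, R2: 12>-2, R3: 8>4, R4: 9>-3.

s3, s4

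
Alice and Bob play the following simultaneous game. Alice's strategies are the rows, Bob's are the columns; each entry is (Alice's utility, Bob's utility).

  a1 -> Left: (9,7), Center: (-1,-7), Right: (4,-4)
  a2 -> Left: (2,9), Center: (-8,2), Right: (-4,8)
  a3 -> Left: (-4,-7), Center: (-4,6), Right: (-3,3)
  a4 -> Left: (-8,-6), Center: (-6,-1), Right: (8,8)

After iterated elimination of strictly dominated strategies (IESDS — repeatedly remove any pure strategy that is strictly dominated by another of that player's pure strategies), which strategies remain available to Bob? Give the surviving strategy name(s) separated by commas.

Left, Right

Alice's strategy a2 is strictly dominated by a1 (Left: 9>2, Center: -1>-8, Right: 4>-4) and is removed.
For Alice, a1 strictly dominates a3 on the remaining columns (Left: 9>-4, Center: -1>-4, Right: 4>-3); eliminate a3.
Column Center is eliminated: Right beats it against every remaining row (a1: -4>-7, a4: 8>-1).
Among the remaining strategies, none is strictly dominated by another pure strategy of the same player, so the elimination stops.
Surviving strategies — Alice: {a1, a4}; Bob: {Left, Right}.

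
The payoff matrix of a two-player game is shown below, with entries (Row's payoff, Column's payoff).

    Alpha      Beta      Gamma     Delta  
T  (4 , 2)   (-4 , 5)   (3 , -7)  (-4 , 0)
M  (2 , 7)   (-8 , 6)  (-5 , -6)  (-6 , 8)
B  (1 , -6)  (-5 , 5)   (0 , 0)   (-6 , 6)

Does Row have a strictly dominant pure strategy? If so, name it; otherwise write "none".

T vs M: Alpha: 4>2, Beta: -4>-8, Gamma: 3>-5, Delta: -4>-6.
T vs B: Alpha: 4>1, Beta: -4>-5, Gamma: 3>0, Delta: -4>-6.
T strictly beats every other strategy against every opponent action, so it is strictly dominant.

T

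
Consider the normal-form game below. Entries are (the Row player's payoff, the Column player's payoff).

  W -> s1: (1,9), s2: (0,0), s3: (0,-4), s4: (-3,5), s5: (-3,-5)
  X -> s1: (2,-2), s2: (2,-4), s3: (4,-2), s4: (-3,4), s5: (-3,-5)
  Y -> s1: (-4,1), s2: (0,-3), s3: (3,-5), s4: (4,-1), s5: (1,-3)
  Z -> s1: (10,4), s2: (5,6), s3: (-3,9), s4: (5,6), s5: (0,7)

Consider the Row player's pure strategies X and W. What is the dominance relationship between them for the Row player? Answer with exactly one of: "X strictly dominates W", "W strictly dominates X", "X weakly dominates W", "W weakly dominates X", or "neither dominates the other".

X weakly dominates W

Compare X to W across each choice by the Column player: s1: 2>1, s2: 2>0, s3: 4>0, s4: -3=-3, s5: -3=-3.
X is at least as good everywhere and strictly better somewhere (tied only at s4, s5), so X weakly but not strictly dominates W.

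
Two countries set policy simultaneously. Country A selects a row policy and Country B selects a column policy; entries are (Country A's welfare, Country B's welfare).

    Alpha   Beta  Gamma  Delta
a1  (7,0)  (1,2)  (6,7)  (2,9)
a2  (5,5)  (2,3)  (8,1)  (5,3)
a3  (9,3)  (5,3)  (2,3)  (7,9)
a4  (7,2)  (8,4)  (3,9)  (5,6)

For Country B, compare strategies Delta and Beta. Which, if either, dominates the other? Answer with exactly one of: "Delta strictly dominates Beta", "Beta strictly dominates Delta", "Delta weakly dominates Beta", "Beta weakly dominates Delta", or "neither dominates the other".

Delta weakly dominates Beta

Delta's payoffs vs Beta's, by Country A's action — a1: 9>2, a2: 3=3, a3: 9>3, a4: 6>4.
Delta is at least as good everywhere and strictly better somewhere (tied only at a2), so Delta weakly but not strictly dominates Beta.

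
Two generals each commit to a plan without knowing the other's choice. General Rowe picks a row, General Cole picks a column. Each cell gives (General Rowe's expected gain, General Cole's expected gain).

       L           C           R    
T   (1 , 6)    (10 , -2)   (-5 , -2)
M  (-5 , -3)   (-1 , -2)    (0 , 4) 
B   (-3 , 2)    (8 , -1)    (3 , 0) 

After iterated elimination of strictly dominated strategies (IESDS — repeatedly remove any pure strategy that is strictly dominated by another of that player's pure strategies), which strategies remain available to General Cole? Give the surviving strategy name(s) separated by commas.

L

General Rowe's strategy M is strictly dominated by B (L: -3>-5, C: 8>-1, R: 3>0) and is removed.
Column C is eliminated: L beats it against every remaining row (T: 6>-2, B: 2>-1).
Column R is eliminated: L beats it against every remaining row (T: 6>-2, B: 2>0).
Row B is eliminated: T beats it against every remaining column (L: 1>-3).
Among the remaining strategies, none is strictly dominated by another pure strategy of the same player, so the elimination stops.
Surviving strategies — General Rowe: {T}; General Cole: {L}.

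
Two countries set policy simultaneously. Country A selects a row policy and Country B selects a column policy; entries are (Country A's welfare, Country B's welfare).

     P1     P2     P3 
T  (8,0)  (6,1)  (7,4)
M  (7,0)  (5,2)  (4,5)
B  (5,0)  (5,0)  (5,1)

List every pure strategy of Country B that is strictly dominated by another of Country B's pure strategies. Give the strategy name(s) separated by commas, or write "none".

P3 strictly dominates P1 — T: 4>0, M: 5>0, B: 1>0.
P2: dominated, since P3 does at least as well everywhere (T: 4>1, M: 5>2, B: 1>0).
Nothing dominates P3: P1 at T (4>0); P2 at T (4>1).

P1, P2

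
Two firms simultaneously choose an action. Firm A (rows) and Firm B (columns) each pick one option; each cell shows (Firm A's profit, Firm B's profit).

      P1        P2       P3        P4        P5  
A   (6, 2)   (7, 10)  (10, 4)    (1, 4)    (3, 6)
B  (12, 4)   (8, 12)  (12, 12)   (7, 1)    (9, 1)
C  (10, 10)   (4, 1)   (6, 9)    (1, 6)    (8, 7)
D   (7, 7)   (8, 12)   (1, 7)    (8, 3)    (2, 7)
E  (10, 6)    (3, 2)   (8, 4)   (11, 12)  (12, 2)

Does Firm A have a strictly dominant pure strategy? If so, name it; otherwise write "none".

none

A fails to dominate B at P1 (6<12).
B fails to dominate D at P2 (8=8).
C fails to dominate A at P2 (4<7).
D fails to dominate A at P3 (1<10).
E fails to dominate A at P2 (3<7).
No single strategy dominates all the others.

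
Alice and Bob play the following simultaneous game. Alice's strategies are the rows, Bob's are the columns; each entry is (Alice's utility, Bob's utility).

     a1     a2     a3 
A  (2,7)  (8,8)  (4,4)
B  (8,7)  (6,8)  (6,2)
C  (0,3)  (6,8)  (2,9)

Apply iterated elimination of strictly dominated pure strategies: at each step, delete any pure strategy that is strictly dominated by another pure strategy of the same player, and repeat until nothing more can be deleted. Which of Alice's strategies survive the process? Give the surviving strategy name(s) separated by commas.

A

Row C is eliminated: A beats it against every remaining column (a1: 2>0, a2: 8>6, a3: 4>2).
For Bob, a2 strictly dominates a1 on the remaining rows (A: 8>7, B: 8>7); eliminate a1.
Bob's strategy a3 is strictly dominated by a2 (A: 8>4, B: 8>2) and is removed.
Row B is eliminated: A beats it against every remaining column (a2: 8>6).
Among the remaining strategies, none is strictly dominated by another pure strategy of the same player, so the elimination stops.
Surviving strategies — Alice: {A}; Bob: {a2}.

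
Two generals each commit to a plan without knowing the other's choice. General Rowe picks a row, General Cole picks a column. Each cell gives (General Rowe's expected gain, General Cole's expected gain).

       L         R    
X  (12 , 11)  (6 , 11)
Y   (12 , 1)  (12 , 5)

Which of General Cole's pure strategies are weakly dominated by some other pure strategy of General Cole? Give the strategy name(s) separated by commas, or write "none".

L

R weakly dominates L — X: 11=11, Y: 5>1.
R: no other strategy beats it everywhere (L at Y (5>1)).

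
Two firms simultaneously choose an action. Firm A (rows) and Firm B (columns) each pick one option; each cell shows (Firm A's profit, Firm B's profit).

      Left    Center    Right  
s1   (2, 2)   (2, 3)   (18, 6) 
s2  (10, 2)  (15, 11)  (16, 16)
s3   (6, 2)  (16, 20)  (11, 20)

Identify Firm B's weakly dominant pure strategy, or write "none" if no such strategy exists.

Right vs Left: s1: 6>2, s2: 16>2, s3: 20>2.
Right vs Center: s1: 6>3, s2: 16>11, s3: 20=20.
Right is at least as good as every other strategy against every opponent action, so it is weakly dominant.

Right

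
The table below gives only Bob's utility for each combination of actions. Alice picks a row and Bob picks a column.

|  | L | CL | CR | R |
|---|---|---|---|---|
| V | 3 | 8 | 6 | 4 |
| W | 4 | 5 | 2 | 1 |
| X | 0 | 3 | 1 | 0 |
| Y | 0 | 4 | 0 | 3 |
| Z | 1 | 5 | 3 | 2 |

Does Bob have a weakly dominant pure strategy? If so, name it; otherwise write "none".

CL vs L: V: 8>3, W: 5>4, X: 3>0, Y: 4>0, Z: 5>1.
CL vs CR: V: 8>6, W: 5>2, X: 3>1, Y: 4>0, Z: 5>3.
CL vs R: V: 8>4, W: 5>1, X: 3>0, Y: 4>3, Z: 5>2.
CL is at least as good as every other strategy against every opponent action, so it is weakly dominant.

CL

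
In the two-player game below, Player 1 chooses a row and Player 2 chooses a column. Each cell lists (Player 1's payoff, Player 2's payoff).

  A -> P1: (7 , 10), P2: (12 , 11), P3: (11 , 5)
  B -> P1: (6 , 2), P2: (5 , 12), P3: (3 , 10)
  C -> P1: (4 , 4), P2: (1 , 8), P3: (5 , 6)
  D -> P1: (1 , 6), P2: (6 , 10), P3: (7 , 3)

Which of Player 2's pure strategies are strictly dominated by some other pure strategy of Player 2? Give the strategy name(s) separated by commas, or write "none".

P1, P3

P2 strictly dominates P1 — A: 11>10, B: 12>2, C: 8>4, D: 10>6.
P2 is not dominated — it holds its own against P1 at A (11>10); P3 at A (11>5).
P3 is strictly dominated by P2 (A: 11>5, B: 12>10, C: 8>6, D: 10>3).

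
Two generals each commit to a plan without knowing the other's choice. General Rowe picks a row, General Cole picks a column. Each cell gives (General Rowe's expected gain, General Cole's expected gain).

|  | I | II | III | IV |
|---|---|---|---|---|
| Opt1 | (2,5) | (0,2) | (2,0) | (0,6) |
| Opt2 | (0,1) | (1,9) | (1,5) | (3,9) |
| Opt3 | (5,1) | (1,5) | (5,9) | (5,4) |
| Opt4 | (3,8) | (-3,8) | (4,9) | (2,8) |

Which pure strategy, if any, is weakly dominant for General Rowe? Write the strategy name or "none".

Opt3

Opt3 vs Opt1: I: 5>2, II: 1>0, III: 5>2, IV: 5>0.
Opt3 vs Opt2: I: 5>0, II: 1=1, III: 5>1, IV: 5>3.
Opt3 vs Opt4: I: 5>3, II: 1>-3, III: 5>4, IV: 5>2.
Opt3 is at least as good as every other strategy against every opponent action, so it is weakly dominant.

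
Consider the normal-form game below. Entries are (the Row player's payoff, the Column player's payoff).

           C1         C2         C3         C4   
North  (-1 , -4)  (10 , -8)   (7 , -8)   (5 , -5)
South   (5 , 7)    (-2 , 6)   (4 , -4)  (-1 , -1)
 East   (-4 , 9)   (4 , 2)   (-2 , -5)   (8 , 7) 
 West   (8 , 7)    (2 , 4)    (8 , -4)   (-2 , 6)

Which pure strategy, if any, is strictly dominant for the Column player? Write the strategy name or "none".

C1

C1 vs C2: North: -4>-8, South: 7>6, East: 9>2, West: 7>4.
C1 vs C3: North: -4>-8, South: 7>-4, East: 9>-5, West: 7>-4.
C1 vs C4: North: -4>-5, South: 7>-1, East: 9>7, West: 7>6.
C1 strictly beats every other strategy against every opponent action, so it is strictly dominant.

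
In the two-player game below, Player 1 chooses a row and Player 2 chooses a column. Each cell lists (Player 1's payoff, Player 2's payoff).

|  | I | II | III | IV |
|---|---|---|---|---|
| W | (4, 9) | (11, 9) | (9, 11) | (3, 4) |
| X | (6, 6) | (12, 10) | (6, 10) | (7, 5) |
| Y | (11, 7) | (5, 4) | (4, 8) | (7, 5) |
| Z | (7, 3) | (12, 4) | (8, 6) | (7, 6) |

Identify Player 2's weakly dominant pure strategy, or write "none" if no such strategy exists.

III vs I: W: 11>9, X: 10>6, Y: 8>7, Z: 6>3.
III vs II: W: 11>9, X: 10=10, Y: 8>4, Z: 6>4.
III vs IV: W: 11>4, X: 10>5, Y: 8>5, Z: 6=6.
III is at least as good as every other strategy against every opponent action, so it is weakly dominant.

III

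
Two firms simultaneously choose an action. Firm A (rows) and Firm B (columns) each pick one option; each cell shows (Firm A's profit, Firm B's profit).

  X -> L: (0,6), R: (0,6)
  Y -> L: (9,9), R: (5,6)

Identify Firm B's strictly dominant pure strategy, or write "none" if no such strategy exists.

none

L fails to dominate R at X (6=6).
R fails to dominate L at X (6=6).
No single strategy dominates all the others.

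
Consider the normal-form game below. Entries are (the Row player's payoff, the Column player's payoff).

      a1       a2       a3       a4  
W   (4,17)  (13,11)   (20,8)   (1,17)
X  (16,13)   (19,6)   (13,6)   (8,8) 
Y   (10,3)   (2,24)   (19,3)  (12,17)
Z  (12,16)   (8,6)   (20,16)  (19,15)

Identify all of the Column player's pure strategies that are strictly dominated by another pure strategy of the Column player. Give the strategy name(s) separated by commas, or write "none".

a1 is not dominated — it holds its own against a2 at W (17>11); a3 at W (17>8); a4 at W (17=17).
a2 is not dominated — it holds its own against a1 at Y (24>3); a3 at W (11>8); a4 at Y (24>17).
a3 is not dominated — it holds its own against a1 at Y (3=3); a2 at X (6=6); a4 at Z (16>15).
a4: no other strategy beats it everywhere (a1 at W (17=17); a2 at W (17>11); a3 at W (17>8)).

none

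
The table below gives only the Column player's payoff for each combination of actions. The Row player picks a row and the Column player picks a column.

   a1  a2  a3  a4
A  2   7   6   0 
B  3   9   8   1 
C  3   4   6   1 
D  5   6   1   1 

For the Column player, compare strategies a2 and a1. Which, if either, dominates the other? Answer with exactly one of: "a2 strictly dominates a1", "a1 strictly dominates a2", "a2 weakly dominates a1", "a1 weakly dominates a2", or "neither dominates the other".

a2 strictly dominates a1

Compare a2 to a1 across each choice by the Row player: A: 7>2, B: 9>3, C: 4>3, D: 6>5.
Every comparison favours a2, so a2 strictly dominates a1.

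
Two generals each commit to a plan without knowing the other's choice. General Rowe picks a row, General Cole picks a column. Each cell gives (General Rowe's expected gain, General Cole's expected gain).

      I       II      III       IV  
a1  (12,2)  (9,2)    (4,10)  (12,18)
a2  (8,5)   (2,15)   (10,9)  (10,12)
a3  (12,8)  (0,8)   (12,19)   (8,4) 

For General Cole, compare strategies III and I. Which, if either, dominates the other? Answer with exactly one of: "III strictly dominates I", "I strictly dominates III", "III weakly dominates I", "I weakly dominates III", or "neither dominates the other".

III strictly dominates I

Compare III to I across each opponent action: a1: 10>2, a2: 9>5, a3: 19>8.
III gives a strictly higher payoff against each opponent action, so III strictly dominates I.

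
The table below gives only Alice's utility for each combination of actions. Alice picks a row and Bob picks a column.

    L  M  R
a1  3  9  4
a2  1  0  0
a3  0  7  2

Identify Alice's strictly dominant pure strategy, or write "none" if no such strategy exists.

a1

a1 vs a2: L: 3>1, M: 9>0, R: 4>0.
a1 vs a3: L: 3>0, M: 9>7, R: 4>2.
a1 strictly beats every other strategy against every opponent action, so it is strictly dominant.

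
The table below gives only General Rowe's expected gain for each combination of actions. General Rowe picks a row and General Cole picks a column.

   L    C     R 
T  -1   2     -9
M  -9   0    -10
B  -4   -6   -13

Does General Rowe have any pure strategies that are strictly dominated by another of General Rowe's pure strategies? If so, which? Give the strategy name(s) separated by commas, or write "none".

T is not dominated — it holds its own against M at L (-1>-9); B at L (-1>-4).
M: dominated, since T does at least as well everywhere (L: -1>-9, C: 2>0, R: -9>-10).
B: dominated, since T does at least as well everywhere (L: -1>-4, C: 2>-6, R: -9>-13).

M, B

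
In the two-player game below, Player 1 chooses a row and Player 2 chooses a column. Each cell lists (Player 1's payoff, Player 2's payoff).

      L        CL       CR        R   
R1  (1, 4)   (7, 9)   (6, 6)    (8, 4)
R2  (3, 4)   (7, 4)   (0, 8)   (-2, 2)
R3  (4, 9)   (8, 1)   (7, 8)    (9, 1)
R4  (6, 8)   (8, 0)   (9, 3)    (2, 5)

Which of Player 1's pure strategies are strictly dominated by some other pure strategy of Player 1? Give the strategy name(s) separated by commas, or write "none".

R1, R2

R1 is strictly dominated by R3 (L: 4>1, CL: 8>7, CR: 7>6, R: 9>8).
R2: dominated, since R3 does at least as well everywhere (L: 4>3, CL: 8>7, CR: 7>0, R: 9>-2).
R3: no other strategy beats it everywhere (R1 at L (4>1); R2 at L (4>3); R4 at CL (8=8)).
Nothing dominates R4: R1 at L (6>1); R2 at L (6>3); R3 at L (6>4).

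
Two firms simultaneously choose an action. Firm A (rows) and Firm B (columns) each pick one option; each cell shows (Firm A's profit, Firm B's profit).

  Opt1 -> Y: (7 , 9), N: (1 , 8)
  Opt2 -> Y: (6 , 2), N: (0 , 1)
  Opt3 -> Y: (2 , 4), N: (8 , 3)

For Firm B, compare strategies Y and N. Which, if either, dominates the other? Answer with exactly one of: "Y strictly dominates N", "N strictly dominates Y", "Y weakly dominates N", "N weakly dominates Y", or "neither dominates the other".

Y's payoffs vs N's, by Firm A's action — Opt1: 9>8, Opt2: 2>1, Opt3: 4>3.
Y gives a strictly higher payoff against every action of Firm A, so Y strictly dominates N.

Y strictly dominates N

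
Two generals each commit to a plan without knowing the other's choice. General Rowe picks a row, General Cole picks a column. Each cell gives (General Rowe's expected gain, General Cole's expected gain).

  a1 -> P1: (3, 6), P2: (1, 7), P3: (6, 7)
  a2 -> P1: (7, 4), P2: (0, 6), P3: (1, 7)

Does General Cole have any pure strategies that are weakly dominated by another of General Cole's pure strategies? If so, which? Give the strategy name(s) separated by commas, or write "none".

P1: dominated, since P2 does at least as well everywhere (a1: 7>6, a2: 6>4).
P3 weakly dominates P2 — a1: 7=7, a2: 7>6.
P3: no other strategy beats it everywhere (P1 at a1 (7>6); P2 at a2 (7>6)).

P1, P2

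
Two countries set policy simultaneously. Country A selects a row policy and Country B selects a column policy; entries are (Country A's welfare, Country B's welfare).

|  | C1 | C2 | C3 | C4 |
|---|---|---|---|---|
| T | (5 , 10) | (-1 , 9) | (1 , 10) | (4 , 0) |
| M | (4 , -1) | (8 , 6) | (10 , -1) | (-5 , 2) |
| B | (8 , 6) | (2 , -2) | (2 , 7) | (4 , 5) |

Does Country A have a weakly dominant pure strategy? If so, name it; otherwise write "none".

T fails to dominate M at C2 (-1<8).
M fails to dominate T at C1 (4<5).
B fails to dominate M at C2 (2<8).
No single strategy dominates all the others.

none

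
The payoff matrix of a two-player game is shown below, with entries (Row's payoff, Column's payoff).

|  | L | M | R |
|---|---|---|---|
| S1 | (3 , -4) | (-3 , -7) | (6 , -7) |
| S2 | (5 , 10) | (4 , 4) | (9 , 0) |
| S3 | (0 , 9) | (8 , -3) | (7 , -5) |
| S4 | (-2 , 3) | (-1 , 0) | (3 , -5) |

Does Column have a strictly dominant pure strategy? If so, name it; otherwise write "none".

L

L vs M: S1: -4>-7, S2: 10>4, S3: 9>-3, S4: 3>0.
L vs R: S1: -4>-7, S2: 10>0, S3: 9>-5, S4: 3>-5.
L strictly beats every other strategy against every opponent action, so it is strictly dominant.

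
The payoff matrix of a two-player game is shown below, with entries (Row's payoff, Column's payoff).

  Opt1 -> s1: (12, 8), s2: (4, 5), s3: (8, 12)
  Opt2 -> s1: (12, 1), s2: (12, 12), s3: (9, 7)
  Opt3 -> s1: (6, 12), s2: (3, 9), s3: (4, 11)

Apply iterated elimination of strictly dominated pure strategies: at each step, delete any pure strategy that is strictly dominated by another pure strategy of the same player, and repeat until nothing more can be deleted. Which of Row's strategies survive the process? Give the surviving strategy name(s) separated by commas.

Row's strategy Opt3 is strictly dominated by Opt1 (s1: 12>6, s2: 4>3, s3: 8>4) and is removed.
For Column, s3 strictly dominates s1 on the remaining rows (Opt1: 12>8, Opt2: 7>1); eliminate s1.
Row Opt1 is eliminated: Opt2 beats it against every remaining column (s2: 12>4, s3: 9>8).
For Column, s2 strictly dominates s3 on the remaining rows (Opt2: 12>7); eliminate s3.
Among the remaining strategies, none is strictly dominated by another pure strategy of the same player, so the elimination stops.
Surviving strategies — Row: {Opt2}; Column: {s2}.

Opt2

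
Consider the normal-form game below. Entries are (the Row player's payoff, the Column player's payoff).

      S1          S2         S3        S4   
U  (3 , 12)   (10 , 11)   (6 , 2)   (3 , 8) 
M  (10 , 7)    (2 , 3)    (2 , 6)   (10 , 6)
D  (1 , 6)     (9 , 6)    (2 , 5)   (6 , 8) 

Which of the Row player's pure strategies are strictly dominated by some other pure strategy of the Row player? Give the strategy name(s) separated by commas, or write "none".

U is not dominated — it holds its own against M at S2 (10>2); D at S1 (3>1).
M is not dominated — it holds its own against U at S1 (10>3); D at S1 (10>1).
Nothing dominates D: U at S4 (6>3); M at S2 (9>2).

none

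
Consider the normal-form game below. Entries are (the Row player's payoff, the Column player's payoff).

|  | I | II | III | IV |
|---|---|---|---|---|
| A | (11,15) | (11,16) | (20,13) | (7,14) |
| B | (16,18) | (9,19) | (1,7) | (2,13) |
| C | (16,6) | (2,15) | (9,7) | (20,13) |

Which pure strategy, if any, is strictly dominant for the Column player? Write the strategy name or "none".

II

II vs I: A: 16>15, B: 19>18, C: 15>6.
II vs III: A: 16>13, B: 19>7, C: 15>7.
II vs IV: A: 16>14, B: 19>13, C: 15>13.
II strictly beats every other strategy against every opponent action, so it is strictly dominant.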